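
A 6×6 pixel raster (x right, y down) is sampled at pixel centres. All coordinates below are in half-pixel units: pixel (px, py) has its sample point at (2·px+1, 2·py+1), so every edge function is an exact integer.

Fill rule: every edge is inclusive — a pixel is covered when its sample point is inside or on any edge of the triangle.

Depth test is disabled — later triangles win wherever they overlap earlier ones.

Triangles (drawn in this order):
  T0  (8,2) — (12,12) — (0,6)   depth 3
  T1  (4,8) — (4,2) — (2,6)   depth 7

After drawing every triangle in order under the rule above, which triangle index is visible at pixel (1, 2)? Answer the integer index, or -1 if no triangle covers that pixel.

T0:
  2·area = 96
  edge (8, 2)→(12, 12): d=(4,10) inclusive
  edge (12, 12)→(0, 6): d=(-12,-6) inclusive
  edge (0, 6)→(8, 2): d=(8,-4) inclusive
    (3,1)@(7, 3): e=[14,78,4] → █
    (4,1)@(9, 3): e=[-6,90,12] → ·
    (1,2)@(3, 5): e=[62,30,4] → █
    (2,2)@(5, 5): e=[42,42,12] → █
    (4,2)@(9, 5): e=[2,66,28] → █
    (5,2)@(11, 5): e=[-18,78,36] → ·
    (1,3)@(3, 7): e=[70,6,20] → █
    (5,3)@(11, 7): e=[-10,54,52] → ·
    (1,4)@(3, 9): e=[78,-18,36] → ·
    (2,4)@(5, 9): e=[58,-6,44] → ·
    (3,4)@(7, 9): e=[38,6,52] → █
    (5,4)@(11, 9): e=[-2,30,68] → ·
  covered (12 px):
    · · · · · ·
    · · · █ · ·
    · █ █ █ █ ·
    · █ █ █ █ ·
    · · · █ █ ·
    · · · · · █
T1:
  2·area = 12  (B↔C swapped to make it positive)
  edge (4, 8)→(2, 6): d=(-2,-2) inclusive
  edge (2, 6)→(4, 2): d=(2,-4) inclusive
  edge (4, 2)→(4, 8): d=(0,6) inclusive
    (0,2)@(1, 5): e=[0,-6,18] → ·  [on edge]
    (1,2)@(3, 5): e=[4,2,6] → █
    (2,2)@(5, 5): e=[8,10,-6] → ·
    (1,3)@(3, 7): e=[0,6,6] → █  [on edge]
    (2,3)@(5, 7): e=[4,14,-6] → ·
    (1,4)@(3, 9): e=[-4,10,6] → ·
    (2,4)@(5, 9): e=[0,18,-6] → ·  [on edge]
    (3,5)@(7, 11): e=[0,30,-18] → ·  [on edge]
  covered (2 px):
    · · · · · ·
    · · · · · ·
    · █ · · · ·
    · █ · · · ·
    · · · · · ·
    · · · · · ·

Z-buffer (winner per pixel, '.' = empty):
  . . . . . .
  . . . 0 . .
  . 1 0 0 0 .
  . 1 0 0 0 .
  . . . 0 0 .
  . . . . . 0

Answer: 1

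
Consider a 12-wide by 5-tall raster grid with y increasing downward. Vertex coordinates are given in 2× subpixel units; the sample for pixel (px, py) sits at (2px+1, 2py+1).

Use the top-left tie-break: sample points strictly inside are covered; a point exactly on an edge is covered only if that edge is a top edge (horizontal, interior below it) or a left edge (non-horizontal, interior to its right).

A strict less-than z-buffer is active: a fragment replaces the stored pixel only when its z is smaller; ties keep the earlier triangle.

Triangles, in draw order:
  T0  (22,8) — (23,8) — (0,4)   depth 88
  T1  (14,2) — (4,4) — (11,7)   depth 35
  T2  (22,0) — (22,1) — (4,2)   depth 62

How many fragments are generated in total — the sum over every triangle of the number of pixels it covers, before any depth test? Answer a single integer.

T0:
  2·area = 4  (B↔C swapped to make it positive)
  edge (22, 8)→(0, 4): d=(-22,-4) top-left  bias=+0
  edge (0, 4)→(23, 8): d=(23,4) right/bottom  bias=-1
  edge (23, 8)→(22, 8): d=(-1,0) right/bottom  bias=-1
    (8,3)@(17, 7): e=[2,1,1] → #
    (9,3)@(19, 7): e=[10,-7,1] → ·
    (8,4)@(17, 9): e=[-42,47,-1] → ·
  covered (1 px):
    · · · · · · · · · · · ·
    · · · · · · · · · · · ·
    · · · · · · · · · · · ·
    · · · · · · · · # · · ·
    · · · · · · · · · · · ·
T1:
  2·area = 44  (B↔C swapped to make it positive)
  edge (14, 2)→(11, 7): d=(-3,5) right/bottom  bias=-1
  edge (11, 7)→(4, 4): d=(-7,-3) top-left  bias=+0
  edge (4, 4)→(14, 2): d=(10,-2) top-left  bias=+0
    (9,0)@(19, 1): e=[-22,66,0] → ·  [on edge]
    (4,1)@(9, 3): e=[22,22,0] → #  [on edge]
    (5,1)@(11, 3): e=[12,28,4] → #
    (6,1)@(13, 3): e=[2,34,8] → #
    (7,1)@(15, 3): e=[-8,40,12] → ·
    (3,2)@(7, 5): e=[26,2,16] → #
    (6,2)@(13, 5): e=[-4,20,28] → ·
    (3,3)@(7, 7): e=[20,-12,36] → ·
    (4,3)@(9, 7): e=[10,-6,40] → ·
    (5,3)@(11, 7): e=[0,0,44] → ·  [on edge]
  covered (6 px):
    · · · · · · · · · · · ·
    · · · · # # # · · · · ·
    · · · # # # · · · · · ·
    · · · · · · · · · · · ·
    · · · · · · · · · · · ·
T2:
  2·area = 18
  edge (22, 0)→(22, 1): d=(0,1) right/bottom  bias=-1
  edge (22, 1)→(4, 2): d=(-18,1) right/bottom  bias=-1
  edge (4, 2)→(22, 0): d=(18,-2) top-left  bias=+0
    (6,0)@(13, 1): e=[9,9,0] → #  [on edge]
    (7,0)@(15, 1): e=[7,7,4] → #
    (8,0)@(17, 1): e=[5,5,8] → #
    (9,0)@(19, 1): e=[3,3,12] → #
    (10,0)@(21, 1): e=[1,1,16] → #
    (11,0)@(23, 1): e=[-1,-1,20] → ·
    (6,1)@(13, 3): e=[9,-27,36] → ·
    (7,1)@(15, 3): e=[7,-29,40] → ·
    (8,1)@(17, 3): e=[5,-31,44] → ·
    (9,1)@(19, 3): e=[3,-33,48] → ·
    (10,1)@(21, 3): e=[1,-35,52] → ·
  covered (5 px):
    · · · · · · # # # # # ·
    · · · · · · · · · · · ·
    · · · · · · · · · · · ·
    · · · · · · · · · · · ·
    · · · · · · · · · · · ·

Answer: 12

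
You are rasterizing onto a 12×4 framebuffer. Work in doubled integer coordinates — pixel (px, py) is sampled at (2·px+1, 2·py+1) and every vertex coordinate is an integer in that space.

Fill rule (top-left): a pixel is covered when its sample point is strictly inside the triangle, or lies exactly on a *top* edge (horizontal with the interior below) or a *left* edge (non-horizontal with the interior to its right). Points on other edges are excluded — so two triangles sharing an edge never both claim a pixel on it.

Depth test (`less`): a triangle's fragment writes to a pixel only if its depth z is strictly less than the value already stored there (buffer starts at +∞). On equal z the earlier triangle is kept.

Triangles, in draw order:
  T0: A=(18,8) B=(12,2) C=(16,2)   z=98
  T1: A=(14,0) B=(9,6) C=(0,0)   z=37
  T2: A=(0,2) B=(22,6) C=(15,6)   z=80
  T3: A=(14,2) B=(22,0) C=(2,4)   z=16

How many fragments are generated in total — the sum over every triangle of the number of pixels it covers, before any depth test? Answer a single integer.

T0:
  2·area = 24
  edge (18, 8)→(12, 2): d=(-6,-6) top-left  bias=+0
  edge (12, 2)→(16, 2): d=(4,0) top-left  bias=+0
  edge (16, 2)→(18, 8): d=(2,6) right/bottom  bias=-1
    (5,0)@(11, 1): e=[0,-4,28] → ·  [on edge]
    (6,1)@(13, 3): e=[0,4,20] → █  [on edge]
    (7,1)@(15, 3): e=[12,4,8] → █
    (8,1)@(17, 3): e=[24,4,-4] → ·
    (6,2)@(13, 5): e=[-12,12,24] → ·
    (7,2)@(15, 5): e=[0,12,12] → █  [on edge]
    (8,2)@(17, 5): e=[12,12,0] → ·  [on edge]
    (7,3)@(15, 7): e=[-12,20,16] → ·
    (8,3)@(17, 7): e=[0,20,4] → █  [on edge]
    (9,3)@(19, 7): e=[12,20,-8] → ·
  covered (4 px):
    · · · · · · · · · · · ·
    · · · · · · █ █ · · · ·
    · · · · · · · █ · · · ·
    · · · · · · · · █ · · ·
T1:
  2·area = 84
  edge (14, 0)→(9, 6): d=(-5,6) right/bottom  bias=-1
  edge (9, 6)→(0, 0): d=(-9,-6) top-left  bias=+0
  edge (0, 0)→(14, 0): d=(14,0) top-left  bias=+0
    (1,0)@(3, 1): e=[61,9,14] → █
    (2,0)@(5, 1): e=[49,21,14] → █
    (3,0)@(7, 1): e=[37,33,14] → █
    (4,0)@(9, 1): e=[25,45,14] → █
    (5,0)@(11, 1): e=[13,57,14] → █
    (6,0)@(13, 1): e=[1,69,14] → █
    (7,0)@(15, 1): e=[-11,81,14] → ·
    (1,1)@(3, 3): e=[51,-9,42] → ·
    (2,1)@(5, 3): e=[39,3,42] → █
    (6,1)@(13, 3): e=[-9,51,42] → ·
    (2,2)@(5, 5): e=[29,-15,70] → ·
    (3,2)@(7, 5): e=[17,-3,70] → ·
  covered (11 px):
    · █ █ █ █ █ █ · · · · ·
    · · █ █ █ █ · · · · · ·
    · · · · █ · · · · · · ·
    · · · · · · · · · · · ·
T2:
  2·area = 28
  edge (0, 2)→(22, 6): d=(22,4) right/bottom  bias=-1
  edge (22, 6)→(15, 6): d=(-7,0) right/bottom  bias=-1
  edge (15, 6)→(0, 2): d=(-15,-4) top-left  bias=+0
    (2,1)@(5, 3): e=[2,21,5] → █
    (3,1)@(7, 3): e=[-6,21,13] → ·
    (2,2)@(5, 5): e=[46,7,-25] → ·
    (6,2)@(13, 5): e=[14,7,7] → █
    (7,2)@(15, 5): e=[6,7,15] → █
    (8,2)@(17, 5): e=[-2,7,23] → ·
    (6,3)@(13, 7): e=[58,-7,-23] → ·
    (7,3)@(15, 7): e=[50,-7,-15] → ·
  covered (3 px):
    · · · · · · · · · · · ·
    · · █ · · · · · · · · ·
    · · · · · · █ █ · · · ·
    · · · · · · · · · · · ·
T3:
  2·area = 8  (B↔C swapped to make it positive)
  edge (14, 2)→(2, 4): d=(-12,2) right/bottom  bias=-1
  edge (2, 4)→(22, 0): d=(20,-4) top-left  bias=+0
  edge (22, 0)→(14, 2): d=(-8,2) right/bottom  bias=-1
    (8,0)@(17, 1): e=[6,0,2] → █  [on edge]
    (9,0)@(19, 1): e=[2,8,-2] → ·
    (3,1)@(7, 3): e=[2,0,6] → █  [on edge]
    (4,1)@(9, 3): e=[-2,8,2] → ·
    (8,1)@(17, 3): e=[-18,40,-14] → ·
    (3,2)@(7, 5): e=[-22,40,-10] → ·
  covered (2 px):
    · · · · · · · · █ · · ·
    · · · █ · · · · · · · ·
    · · · · · · · · · · · ·
    · · · · · · · · · · · ·

Answer: 20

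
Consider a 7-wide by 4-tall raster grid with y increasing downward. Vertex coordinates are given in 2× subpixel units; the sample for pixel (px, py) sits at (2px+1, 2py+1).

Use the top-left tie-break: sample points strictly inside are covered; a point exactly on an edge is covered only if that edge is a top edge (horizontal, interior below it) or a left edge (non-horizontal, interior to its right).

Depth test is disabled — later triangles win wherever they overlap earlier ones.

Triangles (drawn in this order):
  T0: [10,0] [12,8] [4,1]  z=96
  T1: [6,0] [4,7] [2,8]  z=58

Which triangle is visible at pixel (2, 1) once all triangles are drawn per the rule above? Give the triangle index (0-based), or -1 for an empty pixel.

T0:
  2·area = 50
  edge (10, 0)→(12, 8): d=(2,8) right/bottom  bias=-1
  edge (12, 8)→(4, 1): d=(-8,-7) top-left  bias=+0
  edge (4, 1)→(10, 0): d=(6,-1) top-left  bias=+0
    (2,0)@(5, 1): e=[42,7,1] → █
    (3,0)@(7, 1): e=[26,21,3] → █
    (4,0)@(9, 1): e=[10,35,5] → █
    (5,0)@(11, 1): e=[-6,49,7] → ·
    (2,1)@(5, 3): e=[46,-9,13] → ·
    (3,1)@(7, 3): e=[30,5,15] → █
    (5,1)@(11, 3): e=[-2,33,19] → ·
    (3,2)@(7, 5): e=[34,-11,27] → ·
    (4,2)@(9, 5): e=[18,3,29] → █
    (5,2)@(11, 5): e=[2,17,31] → █
    (6,2)@(13, 5): e=[-14,31,33] → ·
    (4,3)@(9, 7): e=[22,-13,41] → ·
  covered (8 px):
    · · █ █ █ · ·
    · · · █ █ · ·
    · · · · █ █ ·
    · · · · · █ ·
T1:
  2·area = 12
  edge (6, 0)→(4, 7): d=(-2,7) right/bottom  bias=-1
  edge (4, 7)→(2, 8): d=(-2,1) right/bottom  bias=-1
  edge (2, 8)→(6, 0): d=(4,-8) top-left  bias=+0
    (2,1)@(5, 3): e=[1,7,4] → █
    (3,1)@(7, 3): e=[-13,5,20] → ·
    (2,2)@(5, 5): e=[-3,3,12] → ·
    (1,3)@(3, 7): e=[7,1,4] → █
    (2,3)@(5, 7): e=[-7,-1,20] → ·
  covered (2 px):
    · · · · · · ·
    · · █ · · · ·
    · · · · · · ·
    · █ · · · · ·

Z-buffer (winner per pixel, '.' = empty):
  . . 0 0 0 . .
  . . 1 0 0 . .
  . . . . 0 0 .
  . 1 . . . 0 .

Final: 1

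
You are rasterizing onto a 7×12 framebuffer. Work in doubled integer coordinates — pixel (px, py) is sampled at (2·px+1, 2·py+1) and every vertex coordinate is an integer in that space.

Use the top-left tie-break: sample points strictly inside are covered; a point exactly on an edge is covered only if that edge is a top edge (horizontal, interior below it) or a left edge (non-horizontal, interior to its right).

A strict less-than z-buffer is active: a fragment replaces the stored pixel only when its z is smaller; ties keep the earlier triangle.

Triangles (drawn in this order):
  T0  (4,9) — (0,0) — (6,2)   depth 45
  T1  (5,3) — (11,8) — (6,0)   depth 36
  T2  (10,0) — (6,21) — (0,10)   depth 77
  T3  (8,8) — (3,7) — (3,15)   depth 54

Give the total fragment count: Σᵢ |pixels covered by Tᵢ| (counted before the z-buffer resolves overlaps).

T0:
  2·area = 46
  edge (4, 9)→(0, 0): d=(-4,-9) top-left  bias=+0
  edge (0, 0)→(6, 2): d=(6,2) right/bottom  bias=-1
  edge (6, 2)→(4, 9): d=(-2,7) right/bottom  bias=-1
    (0,0)@(1, 1): e=[5,4,37] → █
    (1,0)@(3, 1): e=[23,0,23] → ·  [on edge]
    (0,1)@(1, 3): e=[-3,16,33] → ·
    (1,1)@(3, 3): e=[15,12,19] → █
    (2,1)@(5, 3): e=[33,8,5] → █
    (3,1)@(7, 3): e=[51,4,-9] → ·
    (4,1)@(9, 3): e=[69,0,-23] → ·  [on edge]
    (1,2)@(3, 5): e=[7,24,15] → █
    (3,2)@(7, 5): e=[43,16,-13] → ·
    (1,3)@(3, 7): e=[-1,36,11] → ·
    (2,3)@(5, 7): e=[17,32,-3] → ·
  covered (5 px):
    █ · · · · · ·
    · █ █ · · · ·
    · █ █ · · · ·
    · · · · · · ·
    · · · · · · ·
    · · · · · · ·
    · · · · · · ·
    · · · · · · ·
    · · · · · · ·
    · · · · · · ·
    · · · · · · ·
    · · · · · · ·
T1:
  2·area = 23  (B↔C swapped to make it positive)
  edge (5, 3)→(6, 0): d=(1,-3) top-left  bias=+0
  edge (6, 0)→(11, 8): d=(5,8) right/bottom  bias=-1
  edge (11, 8)→(5, 3): d=(-6,-5) top-left  bias=+0
    (2,1)@(5, 3): e=[0,23,0] → █  [on edge]
    (3,1)@(7, 3): e=[6,7,10] → █
    (4,1)@(9, 3): e=[12,-9,20] → ·
    (2,2)@(5, 5): e=[2,33,-12] → ·
    (3,2)@(7, 5): e=[8,17,-2] → ·
    (4,2)@(9, 5): e=[14,1,8] → █
    (5,2)@(11, 5): e=[20,-15,18] → ·
    (4,3)@(9, 7): e=[16,11,-4] → ·
    (1,4)@(3, 9): e=[0,69,-46] → ·  [on edge]
    (0,7)@(1, 15): e=[0,115,-92] → ·  [on edge]
  covered (3 px):
    · · · · · · ·
    · · █ █ · · ·
    · · · · █ · ·
    · · · · · · ·
    · · · · · · ·
    · · · · · · ·
    · · · · · · ·
    · · · · · · ·
    · · · · · · ·
    · · · · · · ·
    · · · · · · ·
    · · · · · · ·
T2:
  2·area = 170
  edge (10, 0)→(6, 21): d=(-4,21) right/bottom  bias=-1
  edge (6, 21)→(0, 10): d=(-6,-11) top-left  bias=+0
  edge (0, 10)→(10, 0): d=(10,-10) top-left  bias=+0
    (4,0)@(9, 1): e=[17,153,0] → █  [on edge]
    (5,0)@(11, 1): e=[-25,175,20] → ·
    (3,1)@(7, 3): e=[51,119,0] → █  [on edge]
    (5,1)@(11, 3): e=[-33,163,40] → ·
    (2,2)@(5, 5): e=[85,85,0] → █  [on edge]
    (5,2)@(11, 5): e=[-41,151,60] → ·
    (1,3)@(3, 7): e=[119,51,0] → █  [on edge]
    (4,3)@(9, 7): e=[-7,117,60] → ·
    (0,4)@(1, 9): e=[153,17,0] → █  [on edge]
    (4,4)@(9, 9): e=[-15,105,80] → ·
    (0,5)@(1, 11): e=[145,5,20] → █
    (4,5)@(9, 11): e=[-23,93,100] → ·
  covered (25 px):
    · · · · █ · ·
    · · · █ █ · ·
    · · █ █ █ · ·
    · █ █ █ · · ·
    █ █ █ █ · · ·
    █ █ █ █ · · ·
    · █ █ █ · · ·
    · █ █ █ · · ·
    · · █ · · · ·
    · · █ · · · ·
    · · · · · · ·
    · · · · · · ·
T3:
  2·area = 40  (B↔C swapped to make it positive)
  edge (8, 8)→(3, 15): d=(-5,7) right/bottom  bias=-1
  edge (3, 15)→(3, 7): d=(0,-8) top-left  bias=+0
  edge (3, 7)→(8, 8): d=(5,1) right/bottom  bias=-1
    (1,0)@(3, 1): e=[70,0,-30] → ·  [on edge]
    (6,0)@(13, 1): e=[0,80,-40] → ·  [on edge]
    (1,1)@(3, 3): e=[60,0,-20] → ·  [on edge]
    (1,2)@(3, 5): e=[50,0,-10] → ·  [on edge]
    (1,3)@(3, 7): e=[40,0,0] → ·  [on edge]
    (1,4)@(3, 9): e=[30,0,10] → █  [on edge]
    (2,4)@(5, 9): e=[16,16,8] → █
    (3,4)@(7, 9): e=[2,32,6] → █
    (4,4)@(9, 9): e=[-12,48,4] → ·
    (6,4)@(13, 9): e=[-40,80,0] → ·  [on edge]
    (1,5)@(3, 11): e=[20,0,20] → █  [on edge]
    (3,5)@(7, 11): e=[-8,32,16] → ·
    (1,6)@(3, 13): e=[10,0,30] → █  [on edge]
    (1,7)@(3, 15): e=[0,0,40] → ·  [on edge]
    (1,8)@(3, 17): e=[-10,0,50] → ·  [on edge]
    (1,9)@(3, 19): e=[-20,0,60] → ·  [on edge]
    (1,10)@(3, 21): e=[-30,0,70] → ·  [on edge]
    (1,11)@(3, 23): e=[-40,0,80] → ·  [on edge]
  covered (6 px):
    · · · · · · ·
    · · · · · · ·
    · · · · · · ·
    · · · · · · ·
    · █ █ █ · · ·
    · █ █ · · · ·
    · █ · · · · ·
    · · · · · · ·
    · · · · · · ·
    · · · · · · ·
    · · · · · · ·
    · · · · · · ·

Final: 39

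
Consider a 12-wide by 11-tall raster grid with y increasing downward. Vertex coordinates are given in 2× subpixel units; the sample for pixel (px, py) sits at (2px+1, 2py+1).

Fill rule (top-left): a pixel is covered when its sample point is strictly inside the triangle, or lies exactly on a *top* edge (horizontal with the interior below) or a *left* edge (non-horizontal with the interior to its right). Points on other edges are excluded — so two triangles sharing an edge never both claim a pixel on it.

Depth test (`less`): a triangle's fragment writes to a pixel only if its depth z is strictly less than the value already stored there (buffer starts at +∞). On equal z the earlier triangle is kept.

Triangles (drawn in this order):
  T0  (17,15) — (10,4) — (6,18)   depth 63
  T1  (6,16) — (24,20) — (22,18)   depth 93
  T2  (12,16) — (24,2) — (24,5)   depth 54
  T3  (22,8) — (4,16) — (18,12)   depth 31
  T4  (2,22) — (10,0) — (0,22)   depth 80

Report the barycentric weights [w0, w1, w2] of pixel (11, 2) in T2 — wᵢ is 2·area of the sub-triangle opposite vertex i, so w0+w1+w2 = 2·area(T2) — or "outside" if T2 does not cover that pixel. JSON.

T0:
  2·area = 142  (B↔C swapped to make it positive)
  edge (17, 15)→(6, 18): d=(-11,3) right/bottom  bias=-1
  edge (6, 18)→(10, 4): d=(4,-14) top-left  bias=+0
  edge (10, 4)→(17, 15): d=(7,11) right/bottom  bias=-1
    (5,3)@(11, 7): e=[106,26,10] → █
    (6,3)@(13, 7): e=[100,54,-12] → ·
    (4,4)@(9, 9): e=[90,6,46] → █
    (6,4)@(13, 9): e=[78,62,2] → █
    (7,4)@(15, 9): e=[72,90,-20] → ·
    (4,5)@(9, 11): e=[68,14,60] → █
    (7,5)@(15, 11): e=[50,98,-6] → ·
    (4,6)@(9, 13): e=[46,22,74] → █
    (7,6)@(15, 13): e=[28,106,8] → █
    (8,6)@(17, 13): e=[22,134,-14] → ·
    (3,7)@(7, 15): e=[30,2,110] → █
    (8,7)@(17, 15): e=[0,142,0] → ·  [on edge]
  covered (18 px):
    · · · · · · · · · · · ·
    · · · · · · · · · · · ·
    · · · · · · · · · · · ·
    · · · · · █ · · · · · ·
    · · · · █ █ █ · · · · ·
    · · · · █ █ █ · · · · ·
    · · · · █ █ █ █ · · · ·
    · · · █ █ █ █ █ · · · ·
    · · · █ █ · · · · · · ·
    · · · · · · · · · · · ·
    · · · · · · · · · · · ·
T1:
  2·area = 28  (B↔C swapped to make it positive)
  edge (6, 16)→(22, 18): d=(16,2) right/bottom  bias=-1
  edge (22, 18)→(24, 20): d=(2,2) right/bottom  bias=-1
  edge (24, 20)→(6, 16): d=(-18,-4) top-left  bias=+0
    (2,0)@(5, 1): e=[-238,0,266] → ·  [on edge]
    (3,1)@(7, 3): e=[-210,0,238] → ·  [on edge]
    (4,2)@(9, 5): e=[-182,0,210] → ·  [on edge]
    (5,3)@(11, 7): e=[-154,0,182] → ·  [on edge]
    (6,4)@(13, 9): e=[-126,0,154] → ·  [on edge]
    (7,5)@(15, 11): e=[-98,0,126] → ·  [on edge]
    (8,6)@(17, 13): e=[-70,0,98] → ·  [on edge]
    (9,7)@(19, 15): e=[-42,0,70] → ·  [on edge]
    (5,8)@(11, 17): e=[6,20,2] → █
    (6,8)@(13, 17): e=[2,16,10] → █
    (7,8)@(15, 17): e=[-2,12,18] → ·
    (10,8)@(21, 17): e=[-14,0,42] → ·  [on edge]
    (11,9)@(23, 19): e=[14,0,14] → ·  [on edge]
  covered (3 px):
    · · · · · · · · · · · ·
    · · · · · · · · · · · ·
    · · · · · · · · · · · ·
    · · · · · · · · · · · ·
    · · · · · · · · · · · ·
    · · · · · · · · · · · ·
    · · · · · · · · · · · ·
    · · · · · · · · · · · ·
    · · · · · █ █ · · · · ·
    · · · · · · · · · · █ ·
    · · · · · · · · · · · ·
T2:
  2·area = 36
  edge (12, 16)→(24, 2): d=(12,-14) top-left  bias=+0
  edge (24, 2)→(24, 5): d=(0,3) right/bottom  bias=-1
  edge (24, 5)→(12, 16): d=(-12,11) right/bottom  bias=-1
    (11,2)@(23, 5): e=[22,3,11] → █
    (10,3)@(21, 7): e=[18,9,9] → █
    (11,3)@(23, 7): e=[46,3,-13] → ·
    (9,4)@(19, 9): e=[14,15,7] → █
    (10,4)@(21, 9): e=[42,9,-15] → ·
    (8,5)@(17, 11): e=[10,21,5] → █
    (9,5)@(19, 11): e=[38,15,-17] → ·
    (7,6)@(15, 13): e=[6,27,3] → █
    (8,6)@(17, 13): e=[34,21,-19] → ·
    (6,7)@(13, 15): e=[2,33,1] → █
    (7,7)@(15, 15): e=[30,27,-21] → ·
    (6,8)@(13, 17): e=[26,33,-23] → ·
  covered (6 px):
    · · · · · · · · · · · ·
    · · · · · · · · · · · ·
    · · · · · · · · · · · █
    · · · · · · · · · · █ ·
    · · · · · · · · · █ · ·
    · · · · · · · · █ · · ·
    · · · · · · · █ · · · ·
    · · · · · · █ · · · · ·
    · · · · · · · · · · · ·
    · · · · · · · · · · · ·
    · · · · · · · · · · · ·
T3:
  2·area = 40  (B↔C swapped to make it positive)
  edge (22, 8)→(18, 12): d=(-4,4) right/bottom  bias=-1
  edge (18, 12)→(4, 16): d=(-14,4) right/bottom  bias=-1
  edge (4, 16)→(22, 8): d=(18,-8) top-left  bias=+0
    (11,3)@(23, 7): e=[0,50,-10] → ·  [on edge]
    (10,4)@(21, 9): e=[0,30,10] → ·  [on edge]
    (8,5)@(17, 11): e=[8,18,14] → █
    (9,5)@(19, 11): e=[0,10,30] → ·  [on edge]
    (5,6)@(11, 13): e=[24,14,2] → █
    (6,6)@(13, 13): e=[16,6,18] → █
    (7,6)@(15, 13): e=[8,-2,34] → ·
    (8,6)@(17, 13): e=[0,-10,50] → ·  [on edge]
    (3,7)@(7, 15): e=[32,2,6] → █
    (4,7)@(9, 15): e=[24,-6,22] → ·
    (5,7)@(11, 15): e=[16,-14,38] → ·
    (6,7)@(13, 15): e=[8,-22,54] → ·
    (7,7)@(15, 15): e=[0,-30,70] → ·  [on edge]
    (6,8)@(13, 17): e=[0,-50,90] → ·  [on edge]
    (5,9)@(11, 19): e=[0,-70,110] → ·  [on edge]
    (4,10)@(9, 21): e=[0,-90,130] → ·  [on edge]
  covered (4 px):
    · · · · · · · · · · · ·
    · · · · · · · · · · · ·
    · · · · · · · · · · · ·
    · · · · · · · · · · · ·
    · · · · · · · · · · · ·
    · · · · · · · · █ · · ·
    · · · · · █ █ · · · · ·
    · · · █ · · · · · · · ·
    · · · · · · · · · · · ·
    · · · · · · · · · · · ·
    · · · · · · · · · · · ·
T4:
  2·area = 44  (B↔C swapped to make it positive)
  edge (2, 22)→(0, 22): d=(-2,0) right/bottom  bias=-1
  edge (0, 22)→(10, 0): d=(10,-22) top-left  bias=+0
  edge (10, 0)→(2, 22): d=(-8,22) right/bottom  bias=-1
    (3,3)@(7, 7): e=[30,4,10] → █
    (4,3)@(9, 7): e=[30,48,-34] → ·
    (3,4)@(7, 9): e=[26,24,-6] → ·
    (2,5)@(5, 11): e=[22,0,22] → █  [on edge]
    (3,5)@(7, 11): e=[22,44,-22] → ·
    (2,6)@(5, 13): e=[18,20,6] → █
    (3,6)@(7, 13): e=[18,64,-38] → ·
    (2,7)@(5, 15): e=[14,40,-10] → ·
    (1,8)@(3, 17): e=[10,16,18] → █
    (2,8)@(5, 17): e=[10,60,-26] → ·
    (1,9)@(3, 19): e=[6,36,2] → █
    (2,9)@(5, 19): e=[6,80,-42] → ·
  covered (6 px):
    · · · · · · · · · · · ·
    · · · · · · · · · · · ·
    · · · · · · · · · · · ·
    · · · █ · · · · · · · ·
    · · · · · · · · · · · ·
    · · █ · · · · · · · · ·
    · · █ · · · · · · · · ·
    · · · · · · · · · · · ·
    · █ · · · · · · · · · ·
    · █ · · · · · · · · · ·
    █ · · · · · · · · · · ·

Result: [3,11,22]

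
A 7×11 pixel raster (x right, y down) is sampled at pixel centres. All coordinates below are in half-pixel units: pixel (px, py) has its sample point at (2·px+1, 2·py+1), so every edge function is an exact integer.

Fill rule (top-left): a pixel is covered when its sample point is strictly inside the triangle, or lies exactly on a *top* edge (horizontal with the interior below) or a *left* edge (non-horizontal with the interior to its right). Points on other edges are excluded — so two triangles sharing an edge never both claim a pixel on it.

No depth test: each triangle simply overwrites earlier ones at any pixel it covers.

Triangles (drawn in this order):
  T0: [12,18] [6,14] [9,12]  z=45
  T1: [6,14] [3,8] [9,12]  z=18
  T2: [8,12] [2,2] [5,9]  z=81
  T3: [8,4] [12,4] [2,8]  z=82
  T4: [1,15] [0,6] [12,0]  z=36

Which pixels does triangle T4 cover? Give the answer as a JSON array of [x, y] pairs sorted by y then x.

T0:
  2·area = 24
  edge (12, 18)→(6, 14): d=(-6,-4) top-left  bias=+0
  edge (6, 14)→(9, 12): d=(3,-2) top-left  bias=+0
  edge (9, 12)→(12, 18): d=(3,6) right/bottom  bias=-1
    (4,6)@(9, 13): e=[18,3,3] → #
    (5,6)@(11, 13): e=[26,7,-9] → ·
    (4,7)@(9, 15): e=[6,9,9] → #
    (5,7)@(11, 15): e=[14,13,-3] → ·
    (4,8)@(9, 17): e=[-6,15,15] → ·
    (5,8)@(11, 17): e=[2,19,3] → #
    (6,8)@(13, 17): e=[10,23,-9] → ·
    (5,9)@(11, 19): e=[-10,25,9] → ·
  covered (3 px):
    · · · · · · ·
    · · · · · · ·
    · · · · · · ·
    · · · · · · ·
    · · · · · · ·
    · · · · · · ·
    · · · · # · ·
    · · · · # · ·
    · · · · · # ·
    · · · · · · ·
    · · · · · · ·
T1:
  2·area = 24
  edge (6, 14)→(3, 8): d=(-3,-6) top-left  bias=+0
  edge (3, 8)→(9, 12): d=(6,4) right/bottom  bias=-1
  edge (9, 12)→(6, 14): d=(-3,2) right/bottom  bias=-1
    (2,5)@(5, 11): e=[3,10,11] → #
    (3,5)@(7, 11): e=[15,2,7] → #
    (4,5)@(9, 11): e=[27,-6,3] → ·
    (2,6)@(5, 13): e=[-3,22,5] → ·
    (3,6)@(7, 13): e=[9,14,1] → #
    (4,6)@(9, 13): e=[21,6,-3] → ·
    (3,7)@(7, 15): e=[3,26,-5] → ·
  covered (3 px):
    · · · · · · ·
    · · · · · · ·
    · · · · · · ·
    · · · · · · ·
    · · · · · · ·
    · · # # · · ·
    · · · # · · ·
    · · · · · · ·
    · · · · · · ·
    · · · · · · ·
    · · · · · · ·
T2:
  2·area = 12  (B↔C swapped to make it positive)
  edge (8, 12)→(5, 9): d=(-3,-3) top-left  bias=+0
  edge (5, 9)→(2, 2): d=(-3,-7) top-left  bias=+0
  edge (2, 2)→(8, 12): d=(6,10) right/bottom  bias=-1
    (0,2)@(1, 5): e=[0,-16,28] → ·  [on edge]
    (1,3)@(3, 7): e=[0,-8,20] → ·  [on edge]
    (2,3)@(5, 7): e=[6,6,0] → ·  [on edge]
    (2,4)@(5, 9): e=[0,0,12] → #  [on edge]
    (3,4)@(7, 9): e=[6,14,-8] → ·
    (2,5)@(5, 11): e=[-6,-6,24] → ·
    (3,5)@(7, 11): e=[0,8,4] → #  [on edge]
    (4,5)@(9, 11): e=[6,22,-16] → ·
    (3,6)@(7, 13): e=[-6,2,16] → ·
    (4,6)@(9, 13): e=[0,16,-4] → ·  [on edge]
    (5,7)@(11, 15): e=[0,24,-12] → ·  [on edge]
    (5,8)@(11, 17): e=[-6,18,0] → ·  [on edge]
    (6,8)@(13, 17): e=[0,32,-20] → ·  [on edge]
  covered (2 px):
    · · · · · · ·
    · · · · · · ·
    · · · · · · ·
    · · · · · · ·
    · · # · · · ·
    · · · # · · ·
    · · · · · · ·
    · · · · · · ·
    · · · · · · ·
    · · · · · · ·
    · · · · · · ·
T3:
  2·area = 16
  edge (8, 4)→(12, 4): d=(4,0) top-left  bias=+0
  edge (12, 4)→(2, 8): d=(-10,4) right/bottom  bias=-1
  edge (2, 8)→(8, 4): d=(6,-4) top-left  bias=+0
    (3,2)@(7, 5): e=[4,10,2] → #
    (4,2)@(9, 5): e=[4,2,10] → #
    (5,2)@(11, 5): e=[4,-6,18] → ·
    (3,3)@(7, 7): e=[12,-10,14] → ·
    (4,3)@(9, 7): e=[12,-18,22] → ·
  covered (2 px):
    · · · · · · ·
    · · · · · · ·
    · · · # # · ·
    · · · · · · ·
    · · · · · · ·
    · · · · · · ·
    · · · · · · ·
    · · · · · · ·
    · · · · · · ·
    · · · · · · ·
    · · · · · · ·
T4:
  2·area = 114
  edge (1, 15)→(0, 6): d=(-1,-9) top-left  bias=+0
  edge (0, 6)→(12, 0): d=(12,-6) top-left  bias=+0
  edge (12, 0)→(1, 15): d=(-11,15) right/bottom  bias=-1
    (5,0)@(11, 1): e=[104,6,4] → #
    (6,0)@(13, 1): e=[122,18,-26] → ·
    (3,1)@(7, 3): e=[66,6,42] → #
    (4,1)@(9, 3): e=[84,18,12] → #
    (5,1)@(11, 3): e=[102,30,-18] → ·
    (1,2)@(3, 5): e=[28,6,80] → #
    (2,2)@(5, 5): e=[46,18,50] → #
    (4,2)@(9, 5): e=[82,42,-10] → ·
    (0,3)@(1, 7): e=[8,18,88] → #
    (3,3)@(7, 7): e=[62,54,-2] → ·
    (0,4)@(1, 9): e=[6,42,66] → #
    (3,4)@(7, 9): e=[60,78,-24] → ·
    (0,7)@(1, 15): e=[0,114,0] → ·  [on edge]
  covered (15 px):
    · · · · · # ·
    · · · # # · ·
    · # # # · · ·
    # # # · · · ·
    # # # · · · ·
    # # · · · · ·
    # · · · · · ·
    · · · · · · ·
    · · · · · · ·
    · · · · · · ·
    · · · · · · ·

Answer: [[5,0],[3,1],[4,1],[1,2],[2,2],[3,2],[0,3],[1,3],[2,3],[0,4],[1,4],[2,4],[0,5],[1,5],[0,6]]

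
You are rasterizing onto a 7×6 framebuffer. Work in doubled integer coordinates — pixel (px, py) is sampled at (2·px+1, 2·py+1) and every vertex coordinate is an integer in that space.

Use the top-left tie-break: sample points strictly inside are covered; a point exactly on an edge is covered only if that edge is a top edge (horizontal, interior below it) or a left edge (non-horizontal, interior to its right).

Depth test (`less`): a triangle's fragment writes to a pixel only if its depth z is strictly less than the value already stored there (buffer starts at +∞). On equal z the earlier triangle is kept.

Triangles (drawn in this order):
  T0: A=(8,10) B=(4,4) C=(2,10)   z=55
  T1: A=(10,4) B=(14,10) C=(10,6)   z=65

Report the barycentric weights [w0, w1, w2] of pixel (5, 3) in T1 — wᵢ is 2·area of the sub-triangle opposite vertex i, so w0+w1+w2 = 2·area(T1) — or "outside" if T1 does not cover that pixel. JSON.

T0:
  2·area = 36  (B↔C swapped to make it positive)
  edge (8, 10)→(2, 10): d=(-6,0) right/bottom  bias=-1
  edge (2, 10)→(4, 4): d=(2,-6) top-left  bias=+0
  edge (4, 4)→(8, 10): d=(4,6) right/bottom  bias=-1
    (2,0)@(5, 1): e=[54,0,-18] → ·  [on edge]
    (1,3)@(3, 7): e=[18,0,18] → #  [on edge]
    (2,3)@(5, 7): e=[18,12,6] → #
    (3,3)@(7, 7): e=[18,24,-6] → ·
    (1,4)@(3, 9): e=[6,4,26] → #
    (3,4)@(7, 9): e=[6,28,2] → #
    (4,4)@(9, 9): e=[6,40,-10] → ·
    (1,5)@(3, 11): e=[-6,8,34] → ·
    (2,5)@(5, 11): e=[-6,20,22] → ·
    (3,5)@(7, 11): e=[-6,32,10] → ·
  covered (5 px):
    · · · · · · ·
    · · · · · · ·
    · · · · · · ·
    · # # · · · ·
    · # # # · · ·
    · · · · · · ·
T1:
  2·area = 8
  edge (10, 4)→(14, 10): d=(4,6) right/bottom  bias=-1
  edge (14, 10)→(10, 6): d=(-4,-4) top-left  bias=+0
  edge (10, 6)→(10, 4): d=(0,-2) top-left  bias=+0
    (2,0)@(5, 1): e=[18,0,-10] → ·  [on edge]
    (3,1)@(7, 3): e=[14,0,-6] → ·  [on edge]
    (4,2)@(9, 5): e=[10,0,-2] → ·  [on edge]
    (5,3)@(11, 7): e=[6,0,2] → #  [on edge]
    (6,3)@(13, 7): e=[-6,8,6] → ·
    (5,4)@(11, 9): e=[14,-8,2] → ·
    (6,4)@(13, 9): e=[2,0,6] → #  [on edge]
    (6,5)@(13, 11): e=[10,-8,6] → ·
  covered (2 px):
    · · · · · · ·
    · · · · · · ·
    · · · · · · ·
    · · · · · # ·
    · · · · · · #
    · · · · · · ·

Answer: [0,2,6]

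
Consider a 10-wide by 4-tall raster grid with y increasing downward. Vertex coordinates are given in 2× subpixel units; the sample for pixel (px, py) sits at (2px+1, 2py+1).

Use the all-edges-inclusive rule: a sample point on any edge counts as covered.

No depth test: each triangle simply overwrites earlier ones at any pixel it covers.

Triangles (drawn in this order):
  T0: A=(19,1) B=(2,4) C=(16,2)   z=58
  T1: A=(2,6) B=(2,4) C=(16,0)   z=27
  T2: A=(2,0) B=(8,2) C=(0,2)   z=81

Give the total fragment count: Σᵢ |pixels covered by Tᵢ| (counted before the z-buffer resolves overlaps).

T0:
  2·area = 8  (B↔C swapped to make it positive)
  edge (19, 1)→(16, 2): d=(-3,1) inclusive
  edge (16, 2)→(2, 4): d=(-14,2) inclusive
  edge (2, 4)→(19, 1): d=(17,-3) inclusive
    (9,0)@(19, 1): e=[0,8,0] → █  [on edge]
    (4,1)@(9, 3): e=[4,0,4] → █  [on edge]
    (5,1)@(11, 3): e=[2,-4,10] → ·
    (6,1)@(13, 3): e=[0,-8,16] → ·  [on edge]
    (9,1)@(19, 3): e=[-6,-20,34] → ·
    (3,2)@(7, 5): e=[0,-24,32] → ·  [on edge]
    (4,2)@(9, 5): e=[-2,-28,38] → ·
    (0,3)@(1, 7): e=[0,-40,48] → ·  [on edge]
  covered (2 px):
    · · · · · · · · · █
    · · · · █ · · · · ·
    · · · · · · · · · ·
    · · · · · · · · · ·
T1:
  2·area = 28
  edge (2, 6)→(2, 4): d=(0,-2) inclusive
  edge (2, 4)→(16, 0): d=(14,-4) inclusive
  edge (16, 0)→(2, 6): d=(-14,6) inclusive
    (6,0)@(13, 1): e=[22,2,4] → █
    (7,0)@(15, 1): e=[26,10,-8] → ·
    (3,1)@(7, 3): e=[10,6,12] → █
    (4,1)@(9, 3): e=[14,14,0] → █  [on edge]
    (5,1)@(11, 3): e=[18,22,-12] → ·
    (6,1)@(13, 3): e=[22,30,-24] → ·
    (1,2)@(3, 5): e=[2,18,8] → █
    (2,2)@(5, 5): e=[6,26,-4] → ·
    (3,2)@(7, 5): e=[10,34,-16] → ·
    (4,2)@(9, 5): e=[14,42,-28] → ·
    (1,3)@(3, 7): e=[2,46,-20] → ·
  covered (4 px):
    · · · · · · █ · · ·
    · · · █ █ · · · · ·
    · █ · · · · · · · ·
    · · · · · · · · · ·
T2:
  2·area = 16
  edge (2, 0)→(8, 2): d=(6,2) inclusive
  edge (8, 2)→(0, 2): d=(-8,0) inclusive
  edge (0, 2)→(2, 0): d=(2,-2) inclusive
    (0,0)@(1, 1): e=[8,8,0] → █  [on edge]
    (1,0)@(3, 1): e=[4,8,4] → █
    (2,0)@(5, 1): e=[0,8,8] → █  [on edge]
    (3,0)@(7, 1): e=[-4,8,12] → ·
    (0,1)@(1, 3): e=[20,-8,4] → ·
    (1,1)@(3, 3): e=[16,-8,8] → ·
    (2,1)@(5, 3): e=[12,-8,12] → ·
    (5,1)@(11, 3): e=[0,-8,24] → ·  [on edge]
    (8,2)@(17, 5): e=[0,-24,40] → ·  [on edge]
  covered (3 px):
    █ █ █ · · · · · · ·
    · · · · · · · · · ·
    · · · · · · · · · ·
    · · · · · · · · · ·

Answer: 9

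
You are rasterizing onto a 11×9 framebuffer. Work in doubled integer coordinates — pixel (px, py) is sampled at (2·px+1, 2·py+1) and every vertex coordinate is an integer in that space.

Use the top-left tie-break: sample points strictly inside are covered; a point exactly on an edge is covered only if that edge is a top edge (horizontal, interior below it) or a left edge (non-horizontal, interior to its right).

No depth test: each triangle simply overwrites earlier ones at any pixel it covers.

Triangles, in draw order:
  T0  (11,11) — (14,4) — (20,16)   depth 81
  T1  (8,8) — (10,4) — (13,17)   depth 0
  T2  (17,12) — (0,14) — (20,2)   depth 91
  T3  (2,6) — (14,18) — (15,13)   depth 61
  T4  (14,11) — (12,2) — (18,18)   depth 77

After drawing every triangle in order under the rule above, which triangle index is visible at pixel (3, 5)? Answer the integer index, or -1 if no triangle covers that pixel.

T0:
  2·area = 78
  edge (11, 11)→(14, 4): d=(3,-7) top-left  bias=+0
  edge (14, 4)→(20, 16): d=(6,12) right/bottom  bias=-1
  edge (20, 16)→(11, 11): d=(-9,-5) top-left  bias=+0
    (6,3)@(13, 7): e=[2,30,46] → #
    (7,3)@(15, 7): e=[16,6,56] → #
    (8,3)@(17, 7): e=[30,-18,66] → ·
    (6,4)@(13, 9): e=[8,42,28] → #
    (8,4)@(17, 9): e=[36,-6,48] → ·
    (5,5)@(11, 11): e=[0,78,0] → #  [on edge]
    (8,5)@(17, 11): e=[42,6,30] → #
    (9,5)@(19, 11): e=[56,-18,40] → ·
    (5,6)@(11, 13): e=[6,90,-18] → ·
    (6,6)@(13, 13): e=[20,66,-8] → ·
    (7,6)@(15, 13): e=[34,42,2] → #
    (9,6)@(19, 13): e=[62,-6,22] → ·
  covered (11 px):
    · · · · · · · · · · ·
    · · · · · · · · · · ·
    · · · · · · · · · · ·
    · · · · · · # # · · ·
    · · · · · · # # · · ·
    · · · · · # # # # · ·
    · · · · · · · # # · ·
    · · · · · · · · · # ·
    · · · · · · · · · · ·
T1:
  2·area = 38
  edge (8, 8)→(10, 4): d=(2,-4) top-left  bias=+0
  edge (10, 4)→(13, 17): d=(3,13) right/bottom  bias=-1
  edge (13, 17)→(8, 8): d=(-5,-9) top-left  bias=+0
    (4,3)@(9, 7): e=[2,22,14] → #
    (5,3)@(11, 7): e=[10,-4,32] → ·
    (4,4)@(9, 9): e=[6,28,4] → #
    (5,4)@(11, 9): e=[14,2,22] → #
    (6,4)@(13, 9): e=[22,-24,40] → ·
    (4,5)@(9, 11): e=[10,34,-6] → ·
    (5,5)@(11, 11): e=[18,8,12] → #
    (6,5)@(13, 11): e=[26,-18,30] → ·
    (5,6)@(11, 13): e=[22,14,2] → #
    (6,6)@(13, 13): e=[30,-12,20] → ·
    (5,7)@(11, 15): e=[26,20,-8] → ·
    (6,8)@(13, 17): e=[38,0,0] → ·  [on edge]
  covered (5 px):
    · · · · · · · · · · ·
    · · · · · · · · · · ·
    · · · · · · · · · · ·
    · · · · # · · · · · ·
    · · · · # # · · · · ·
    · · · · · # · · · · ·
    · · · · · # · · · · ·
    · · · · · · · · · · ·
    · · · · · · · · · · ·
T2:
  2·area = 164
  edge (17, 12)→(0, 14): d=(-17,2) right/bottom  bias=-1
  edge (0, 14)→(20, 2): d=(20,-12) top-left  bias=+0
  edge (20, 2)→(17, 12): d=(-3,10) right/bottom  bias=-1
    (9,1)@(19, 3): e=[149,8,7] → #
    (10,1)@(21, 3): e=[145,32,-13] → ·
    (7,2)@(15, 5): e=[123,0,41] → #  [on edge]
    (8,2)@(17, 5): e=[119,24,21] → #
    (10,2)@(21, 5): e=[111,72,-19] → ·
    (6,3)@(13, 7): e=[93,16,55] → #
    (9,3)@(19, 7): e=[81,88,-5] → ·
    (4,4)@(9, 9): e=[67,8,89] → #
    (5,4)@(11, 9): e=[63,32,69] → #
    (9,4)@(19, 9): e=[47,128,-11] → ·
    (2,5)@(5, 11): e=[41,0,123] → #  [on edge]
    (3,5)@(7, 11): e=[37,24,103] → #
  covered (22 px):
    · · · · · · · · · · ·
    · · · · · · · · · # ·
    · · · · · · · # # # ·
    · · · · · · # # # · ·
    · · · · # # # # # · ·
    · · # # # # # # # · ·
    · # # # · · · · · · ·
    · · · · · · · · · · ·
    · · · · · · · · · · ·
T3:
  2·area = 72  (B↔C swapped to make it positive)
  edge (2, 6)→(15, 13): d=(13,7) right/bottom  bias=-1
  edge (15, 13)→(14, 18): d=(-1,5) right/bottom  bias=-1
  edge (14, 18)→(2, 6): d=(-12,-12) top-left  bias=+0
    (8,1)@(17, 3): e=[-144,0,216] → ·  [on edge]
    (0,2)@(1, 5): e=[-6,78,0] → ·  [on edge]
    (1,3)@(3, 7): e=[6,66,0] → #  [on edge]
    (2,3)@(5, 7): e=[-8,56,24] → ·
    (1,4)@(3, 9): e=[32,64,-24] → ·
    (2,4)@(5, 9): e=[18,54,0] → #  [on edge]
    (3,4)@(7, 9): e=[4,44,24] → #
    (4,4)@(9, 9): e=[-10,34,48] → ·
    (2,5)@(5, 11): e=[44,52,-24] → ·
    (3,5)@(7, 11): e=[30,42,0] → #  [on edge]
    (4,5)@(9, 11): e=[16,32,24] → #
    (5,5)@(11, 11): e=[2,22,48] → #
    (4,6)@(9, 13): e=[42,30,0] → #  [on edge]
    (7,6)@(15, 13): e=[0,0,72] → ·  [on edge]
    (5,7)@(11, 15): e=[54,18,0] → #  [on edge]
    (6,8)@(13, 17): e=[66,6,0] → #  [on edge]
  covered (12 px):
    · · · · · · · · · · ·
    · · · · · · · · · · ·
    · · · · · · · · · · ·
    · # · · · · · · · · ·
    · · # # · · · · · · ·
    · · · # # # · · · · ·
    · · · · # # # · · · ·
    · · · · · # # · · · ·
    · · · · · · # · · · ·
T4:
  2·area = 22
  edge (14, 11)→(12, 2): d=(-2,-9) top-left  bias=+0
  edge (12, 2)→(18, 18): d=(6,16) right/bottom  bias=-1
  edge (18, 18)→(14, 11): d=(-4,-7) top-left  bias=+0
    (6,2)@(13, 5): e=[3,2,17] → #
    (7,2)@(15, 5): e=[21,-30,31] → ·
    (6,3)@(13, 7): e=[-1,14,9] → ·
    (7,5)@(15, 11): e=[9,6,7] → #
    (8,5)@(17, 11): e=[27,-26,21] → ·
    (7,6)@(15, 13): e=[5,18,-1] → ·
  covered (2 px):
    · · · · · · · · · · ·
    · · · · · · · · · · ·
    · · · · · · # · · · ·
    · · · · · · · · · · ·
    · · · · · · · · · · ·
    · · · · · · · # · · ·
    · · · · · · · · · · ·
    · · · · · · · · · · ·
    · · · · · · · · · · ·

Z-buffer (winner per pixel, '.' = empty):
  . . . . . . . . . . .
  . . . . . . . . . 2 .
  . . . . . . 4 2 2 2 .
  . 3 . . 1 . 2 2 2 . .
  . . 3 3 2 2 2 2 2 . .
  . . 2 3 3 3 2 4 2 . .
  . 2 2 2 3 3 3 0 0 . .
  . . . . . 3 3 . . 0 .
  . . . . . . 3 . . . .

Answer: 3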